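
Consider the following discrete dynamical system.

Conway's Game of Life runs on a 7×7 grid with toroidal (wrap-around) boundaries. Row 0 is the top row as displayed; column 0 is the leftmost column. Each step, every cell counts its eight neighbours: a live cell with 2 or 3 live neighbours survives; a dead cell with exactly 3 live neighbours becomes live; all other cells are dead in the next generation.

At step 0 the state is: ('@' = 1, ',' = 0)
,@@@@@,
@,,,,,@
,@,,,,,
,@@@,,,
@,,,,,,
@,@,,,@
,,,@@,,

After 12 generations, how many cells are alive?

gen 0: ,@@@@@,
@,,,,,@
,@,,,,,
,@@@,,,
@,,,,,,
@,@,,,@
,,,@@,,
gen 1: @@@,,@@
@,,@@@@
,@,,,,,
@@@,,,,
@,,@,,@
@@,@,,@
@,,,,,@
gen 2: ,,@@,,,
,,,@@,,
,,,@@@,
,,@,,,@
,,,@,,,
,@@,,@,
,,,,,,,
gen 3: ,,@@@,,
,,,,,@,
,,@,,@,
,,@,,@,
,@,@,,,
,,@,,,,
,@,@,,,
gen 4: ,,@@@,,
,,@,,@,
,,,,@@@
,@@@@,,
,@,@,,,
,@,@,,,
,@,,@,,
gen 5: ,@@,@@,
,,@,,,@
,@,,,,@
@@,,,,,
@@,,,,,
@@,@@,,
,@,,@,,
gen 6: @@@,@@,
,,@@,,@
,@@,,,@
,,@,,,@
,,,,,,@
,,,@@,,
,,,,,,,
gen 7: @@@,@@@
,,,,@,@
,@,,,@@
,@@,,@@
,,,@,@,
,,,,,,,
,@@,,@,
gen 8: ,,@,@,,
,,@@@,,
,@@,@,,
,@@,,,,
,,@,@@@
,,@,@,,
,,@@@@,
gen 9: ,@,,,,,
,,,,@@,
,,,,@,,
@,,,@,,
,,@,@@,
,@@,,,@
,@@,,@,
gen 10: ,@@,@@,
,,,,@@,
,,,@@,,
,,,,@,,
@,@,@@@
@,,,@,@
,,,,,,,
gen 11: ,,,@@@,
,,@,,,,
,,,@,,,
,,,,,,@
@@,,@,,
@@,@@,,
@@,@@,@
gen 12: @@,,,@@
,,@,,,,
,,,,,,,
@,,,,,,
,@@@@@@
,,,,,,,
,@,,,,@

14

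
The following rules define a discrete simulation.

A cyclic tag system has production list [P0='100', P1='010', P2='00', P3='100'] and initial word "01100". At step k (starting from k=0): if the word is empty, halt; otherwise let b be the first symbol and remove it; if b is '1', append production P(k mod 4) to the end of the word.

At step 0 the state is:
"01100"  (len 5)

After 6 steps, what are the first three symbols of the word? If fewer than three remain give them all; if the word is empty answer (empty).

100

k=0  "01100"  (len 5)
k=1  "1100"  (len 4)
k=2  "100010"  (len 6)
k=3  "0001000"  (len 7)
k=4  "001000"  (len 6)
k=5  "01000"  (len 5)
k=6  "1000"  (len 4)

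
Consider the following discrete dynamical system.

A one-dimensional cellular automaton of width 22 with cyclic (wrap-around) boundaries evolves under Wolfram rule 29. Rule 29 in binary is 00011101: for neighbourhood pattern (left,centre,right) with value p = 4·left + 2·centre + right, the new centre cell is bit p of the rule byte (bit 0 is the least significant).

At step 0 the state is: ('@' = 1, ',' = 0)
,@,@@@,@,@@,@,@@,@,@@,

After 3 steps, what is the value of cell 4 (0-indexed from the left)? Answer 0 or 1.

0

gen 0: ,@,@@@,@,@@,@,@@,@,@@,
gen 1: ,@,@,,,@,@,,@,@,,@,@,@
gen 2: ,@,@@@,@,@@,@,@@,@,@,@
gen 3: ,@,@,,,@,@,,@,@,,@,@,@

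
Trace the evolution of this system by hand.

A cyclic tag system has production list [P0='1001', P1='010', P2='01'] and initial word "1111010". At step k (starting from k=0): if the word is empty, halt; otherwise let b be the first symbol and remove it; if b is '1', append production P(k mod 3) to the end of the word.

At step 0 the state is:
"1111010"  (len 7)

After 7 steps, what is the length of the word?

15

step 0: "1111010"  (len 7)
step 1: "1110101001"  (len 10)
step 2: "110101001010"  (len 12)
step 3: "1010100101001"  (len 13)
step 4: "0101001010011001"  (len 16)
step 5: "101001010011001"  (len 15)
step 6: "0100101001100101"  (len 16)
step 7: "100101001100101"  (len 15)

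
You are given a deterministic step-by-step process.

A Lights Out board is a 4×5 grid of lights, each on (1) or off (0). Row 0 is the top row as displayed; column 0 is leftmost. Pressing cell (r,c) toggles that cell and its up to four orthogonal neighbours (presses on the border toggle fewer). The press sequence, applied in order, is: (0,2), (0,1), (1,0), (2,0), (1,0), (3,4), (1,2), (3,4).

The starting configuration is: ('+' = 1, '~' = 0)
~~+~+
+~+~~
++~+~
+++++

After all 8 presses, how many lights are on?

11

0) ~~+~+
+~+~~
++~+~
+++++
1) ~+~++
+~~~~
++~+~
+++++
2) +~+++
++~~~
++~+~
+++++
3) ~~+++
~~~~~
~+~+~
+++++
4) ~~+++
+~~~~
+~~+~
~++++
5) +~+++
~+~~~
~~~+~
~++++
6) +~+++
~+~~~
~~~++
~++~~
7) +~~++
~~++~
~~+++
~++~~
8) +~~++
~~++~
~~++~
~++++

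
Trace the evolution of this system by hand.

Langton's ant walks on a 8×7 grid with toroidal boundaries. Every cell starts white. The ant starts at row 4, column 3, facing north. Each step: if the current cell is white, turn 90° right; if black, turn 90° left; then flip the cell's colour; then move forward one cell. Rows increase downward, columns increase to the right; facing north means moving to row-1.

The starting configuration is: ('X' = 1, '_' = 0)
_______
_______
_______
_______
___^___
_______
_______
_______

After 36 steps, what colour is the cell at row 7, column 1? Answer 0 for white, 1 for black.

1

[0] _______
_______
_______
_______
___^___
_______
_______
_______
[1] _______
_______
_______
_______
___X>__
_______
_______
_______
[2] _______
_______
_______
_______
___XX__
____v__
_______
_______
[3] _______
_______
_______
_______
___XX__
___<X__
_______
_______
[4] _______
_______
_______
_______
___^X__
___XX__
_______
_______
[5] _______
_______
_______
_______
__<_X__
___XX__
_______
_______
[6] _______
_______
_______
__^____
__X_X__
___XX__
_______
_______
[7] _______
_______
_______
__X>___
__X_X__
___XX__
_______
_______
[8] _______
_______
_______
__XX___
__XvX__
___XX__
_______
_______
[9] _______
_______
_______
__XX___
__<XX__
___XX__
_______
_______
[10] _______
_______
_______
__XX___
___XX__
__vXX__
_______
_______
[11] _______
_______
_______
__XX___
___XX__
_<XXX__
_______
_______
[12] _______
_______
_______
__XX___
_^_XX__
_XXXX__
_______
_______
[13] _______
_______
_______
__XX___
_X>XX__
_XXXX__
_______
_______
[14] _______
_______
_______
__XX___
_XXXX__
_XvXX__
_______
_______
[15] _______
_______
_______
__XX___
_XXXX__
_X_>X__
_______
_______
[16] _______
_______
_______
__XX___
_XX^X__
_X__X__
_______
_______
[17] _______
_______
_______
__XX___
_X<_X__
_X__X__
_______
_______
[18] _______
_______
_______
__XX___
_X__X__
_Xv_X__
_______
_______
[19] _______
_______
_______
__XX___
_X__X__
_<X_X__
_______
_______
[20] _______
_______
_______
__XX___
_X__X__
__X_X__
_v_____
_______
[21] _______
_______
_______
__XX___
_X__X__
__X_X__
<X_____
_______
[22] _______
_______
_______
__XX___
_X__X__
^_X_X__
XX_____
_______
[23] _______
_______
_______
__XX___
_X__X__
X>X_X__
XX_____
_______
[24] _______
_______
_______
__XX___
_X__X__
XXX_X__
Xv_____
_______
[25] _______
_______
_______
__XX___
_X__X__
XXX_X__
X_>____
_______
[26] _______
_______
_______
__XX___
_X__X__
XXX_X__
X_X____
__v____
[27] _______
_______
_______
__XX___
_X__X__
XXX_X__
X_X____
_<X____
[28] _______
_______
_______
__XX___
_X__X__
XXX_X__
X^X____
_XX____
[29] _______
_______
_______
__XX___
_X__X__
XXX_X__
XX>____
_XX____
[30] _______
_______
_______
__XX___
_X__X__
XX^_X__
XX_____
_XX____
[31] _______
_______
_______
__XX___
_X__X__
X<__X__
XX_____
_XX____
[32] _______
_______
_______
__XX___
_X__X__
X___X__
Xv_____
_XX____
[33] _______
_______
_______
__XX___
_X__X__
X___X__
X_>____
_XX____
[34] _______
_______
_______
__XX___
_X__X__
X___X__
X_X____
_Xv____
[35] _______
_______
_______
__XX___
_X__X__
X___X__
X_X____
_X_>___
[36] ___v___
_______
_______
__XX___
_X__X__
X___X__
X_X____
_X_X___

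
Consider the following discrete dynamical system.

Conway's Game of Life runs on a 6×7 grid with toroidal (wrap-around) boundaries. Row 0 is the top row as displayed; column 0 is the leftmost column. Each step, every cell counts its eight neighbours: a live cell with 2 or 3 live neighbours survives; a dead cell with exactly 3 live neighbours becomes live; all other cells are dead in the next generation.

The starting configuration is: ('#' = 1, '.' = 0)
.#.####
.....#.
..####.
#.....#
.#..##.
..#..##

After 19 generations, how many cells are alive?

[0] .#.####
.....#.
..####.
#.....#
.#..##.
..#..##
[1] #.##...
.......
...###.
###...#
.#..#..
.##....
[2] ..##...
..#....
#######
###...#
...#...
#......
[3] .###...
#....##
....##.
.......
..#...#
..##...
[4] ##.##.#
####.##
....##.
.....#.
..##...
.......
[5] ...##..
.......
####...
...#.#.
.......
##..#..
[6] ...##..
.#..#..
.####..
.#.##..
....#..
...##..
[7] ..#..#.
.#...#.
##...#.
.#...#.
..#..#.
.....#.
[8] ....###
###.##.
###.##.
###.##.
....###
....###
[9] .#.....
..#....
.......
..#....
.#.....
#..#...
[10] .##....
.......
.......
.......
.##....
###....
[11] #.#....
.......
.......
.......
#.#....
#..#...
[12] .#.....
.......
.......
.......
.#.....
#.##..#
[13] ###....
.......
.......
.......
###....
#.#....
[14] #.#....
.#.....
.......
.#.....
#.#....
...#..#
[15] ###....
.#.....
.......
.#.....
###....
#.##..#
[16] ...#..#
###....
.......
###....
...#..#
...#..#
[17] .#.#..#
###....
.......
###....
.#.#..#
#.#####
[18] .......
###....
.......
###....
.......
.......
[19] .#.....
.#.....
.......
.#.....
.#.....
.......

4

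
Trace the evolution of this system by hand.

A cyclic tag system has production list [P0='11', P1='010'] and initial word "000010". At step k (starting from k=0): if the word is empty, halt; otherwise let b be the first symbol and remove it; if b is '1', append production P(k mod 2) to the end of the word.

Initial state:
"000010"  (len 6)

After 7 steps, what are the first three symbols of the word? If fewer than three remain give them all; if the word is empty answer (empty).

step 0: "000010"  (len 6)
step 1: "00010"  (len 5)
step 2: "0010"  (len 4)
step 3: "010"  (len 3)
step 4: "10"  (len 2)
step 5: "011"  (len 3)
step 6: "11"  (len 2)
step 7: "111"  (len 3)

111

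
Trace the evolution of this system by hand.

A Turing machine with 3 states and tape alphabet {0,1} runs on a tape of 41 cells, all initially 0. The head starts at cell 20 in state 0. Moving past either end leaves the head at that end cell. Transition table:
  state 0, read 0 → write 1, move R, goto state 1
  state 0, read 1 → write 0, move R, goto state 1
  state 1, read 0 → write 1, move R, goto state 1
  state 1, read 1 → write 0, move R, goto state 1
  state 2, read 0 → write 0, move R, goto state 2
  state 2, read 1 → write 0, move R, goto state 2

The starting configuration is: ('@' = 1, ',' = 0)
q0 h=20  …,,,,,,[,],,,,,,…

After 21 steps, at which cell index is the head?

40

k=0  q0 h=20  …,,,,,,[,],,,,,,…
k=1  q1 h=21  …,,,,,@[,],,,,,,…
k=2  q1 h=22  …,,,,@@[,],,,,,,…
k=3  q1 h=23  …,,,@@@[,],,,,,,…
k=4  q1 h=24  …,,@@@@[,],,,,,,…
k=5  q1 h=25  …,@@@@@[,],,,,,,…
k=6  q1 h=26  …@@@@@@[,],,,,,,…
k=7  q1 h=27  …@@@@@@[,],,,,,,…
k=8  q1 h=28  …@@@@@@[,],,,,,,…
k=9  q1 h=29  …@@@@@@[,],,,,,,…
k=10  q1 h=30  …@@@@@@[,],,,,,,…
k=11  q1 h=31  …@@@@@@[,],,,,,,…
k=12  q1 h=32  …@@@@@@[,],,,,,,…
k=13  q1 h=33  …@@@@@@[,],,,,,,…
k=14  q1 h=34  …@@@@@@[,],,,,,,|
k=15  q1 h=35  …@@@@@@[,],,,,,|
k=16  q1 h=36  …@@@@@@[,],,,,|
k=17  q1 h=37  …@@@@@@[,],,,|
k=18  q1 h=38  …@@@@@@[,],,|
k=19  q1 h=39  …@@@@@@[,],|
k=20  q1 h=40  …@@@@@@[,]|
k=21  q1 h=40  …@@@@@@[@]|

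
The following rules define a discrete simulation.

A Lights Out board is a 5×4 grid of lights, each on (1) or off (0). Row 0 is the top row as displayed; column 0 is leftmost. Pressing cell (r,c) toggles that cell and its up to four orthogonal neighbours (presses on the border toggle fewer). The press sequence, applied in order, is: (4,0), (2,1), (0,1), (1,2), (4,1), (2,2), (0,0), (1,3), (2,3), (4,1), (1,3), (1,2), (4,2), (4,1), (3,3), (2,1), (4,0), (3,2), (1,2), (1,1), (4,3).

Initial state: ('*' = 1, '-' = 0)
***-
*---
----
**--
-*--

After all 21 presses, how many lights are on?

step 0: ***-
*---
----
**--
-*--
step 1: ***-
*---
----
-*--
*---
step 2: ***-
**--
***-
----
*---
step 3: ----
*---
***-
----
*---
step 4: --*-
****
**--
----
*---
step 5: --*-
****
**--
-*--
-**-
step 6: --*-
**-*
*-**
-**-
-**-
step 7: ***-
-*-*
*-**
-**-
-**-
step 8: ****
-**-
*-*-
-**-
-**-
step 9: ****
-***
*--*
-***
-**-
step 10: ****
-***
*--*
--**
*---
step 11: ***-
-*--
*---
--**
*---
step 12: **--
--**
*-*-
--**
*---
step 13: **--
--**
*-*-
---*
****
step 14: **--
--**
*-*-
-*-*
---*
step 15: **--
--**
*-**
-**-
----
step 16: **--
-***
-*-*
--*-
----
step 17: **--
-***
-*-*
*-*-
**--
step 18: **--
-***
-***
**-*
***-
step 19: ***-
----
-*-*
**-*
***-
step 20: *-*-
***-
---*
**-*
***-
step 21: *-*-
***-
---*
**--
**-*

11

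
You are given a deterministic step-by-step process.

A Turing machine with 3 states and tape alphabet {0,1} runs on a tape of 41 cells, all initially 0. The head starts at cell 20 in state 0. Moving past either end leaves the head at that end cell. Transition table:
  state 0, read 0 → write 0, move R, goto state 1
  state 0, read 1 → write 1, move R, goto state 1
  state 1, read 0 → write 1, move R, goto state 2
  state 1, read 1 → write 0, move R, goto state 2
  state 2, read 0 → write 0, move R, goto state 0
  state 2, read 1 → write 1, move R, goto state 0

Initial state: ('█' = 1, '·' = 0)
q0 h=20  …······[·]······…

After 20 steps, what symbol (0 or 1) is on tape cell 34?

0

step 0: q0 h=20  …······[·]······…
step 1: q1 h=21  …······[·]······…
step 2: q2 h=22  …·····█[·]······…
step 3: q0 h=23  …····█·[·]······…
step 4: q1 h=24  …···█··[·]······…
step 5: q2 h=25  …··█··█[·]······…
step 6: q0 h=26  …·█··█·[·]······…
step 7: q1 h=27  …█··█··[·]······…
step 8: q2 h=28  …··█··█[·]······…
step 9: q0 h=29  …·█··█·[·]······…
step 10: q1 h=30  …█··█··[·]······…
step 11: q2 h=31  …··█··█[·]······…
step 12: q0 h=32  …·█··█·[·]······…
step 13: q1 h=33  …█··█··[·]······…
step 14: q2 h=34  …··█··█[·]······|
step 15: q0 h=35  …·█··█·[·]·····|
step 16: q1 h=36  …█··█··[·]····|
step 17: q2 h=37  …··█··█[·]···|
step 18: q0 h=38  …·█··█·[·]··|
step 19: q1 h=39  …█··█··[·]·|
step 20: q2 h=40  …··█··█[·]|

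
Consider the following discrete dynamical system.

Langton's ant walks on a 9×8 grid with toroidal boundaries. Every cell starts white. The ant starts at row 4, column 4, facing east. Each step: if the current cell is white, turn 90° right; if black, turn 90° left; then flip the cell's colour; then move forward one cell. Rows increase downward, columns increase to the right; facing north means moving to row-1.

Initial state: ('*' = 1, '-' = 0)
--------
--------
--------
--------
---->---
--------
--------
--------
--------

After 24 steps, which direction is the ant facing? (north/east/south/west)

west

0) --------
--------
--------
--------
---->---
--------
--------
--------
--------
1) --------
--------
--------
--------
----*---
----v---
--------
--------
--------
2) --------
--------
--------
--------
----*---
---<*---
--------
--------
--------
3) --------
--------
--------
--------
---^*---
---**---
--------
--------
--------
4) --------
--------
--------
--------
---*>---
---**---
--------
--------
--------
5) --------
--------
--------
----^---
---*----
---**---
--------
--------
--------
6) --------
--------
--------
----*>--
---*----
---**---
--------
--------
--------
7) --------
--------
--------
----**--
---*-v--
---**---
--------
--------
--------
8) --------
--------
--------
----**--
---*<*--
---**---
--------
--------
--------
9) --------
--------
--------
----^*--
---***--
---**---
--------
--------
--------
10) --------
--------
--------
---<-*--
---***--
---**---
--------
--------
--------
11) --------
--------
---^----
---*-*--
---***--
---**---
--------
--------
--------
12) --------
--------
---*>---
---*-*--
---***--
---**---
--------
--------
--------
13) --------
--------
---**---
---*v*--
---***--
---**---
--------
--------
--------
14) --------
--------
---**---
---<**--
---***--
---**---
--------
--------
--------
15) --------
--------
---**---
----**--
---v**--
---**---
--------
--------
--------
16) --------
--------
---**---
----**--
---->*--
---**---
--------
--------
--------
17) --------
--------
---**---
----^*--
-----*--
---**---
--------
--------
--------
18) --------
--------
---**---
---<-*--
-----*--
---**---
--------
--------
--------
19) --------
--------
---^*---
---*-*--
-----*--
---**---
--------
--------
--------
20) --------
--------
--<-*---
---*-*--
-----*--
---**---
--------
--------
--------
21) --------
--^-----
--*-*---
---*-*--
-----*--
---**---
--------
--------
--------
22) --------
--*>----
--*-*---
---*-*--
-----*--
---**---
--------
--------
--------
23) --------
--**----
--*v*---
---*-*--
-----*--
---**---
--------
--------
--------
24) --------
--**----
--<**---
---*-*--
-----*--
---**---
--------
--------
--------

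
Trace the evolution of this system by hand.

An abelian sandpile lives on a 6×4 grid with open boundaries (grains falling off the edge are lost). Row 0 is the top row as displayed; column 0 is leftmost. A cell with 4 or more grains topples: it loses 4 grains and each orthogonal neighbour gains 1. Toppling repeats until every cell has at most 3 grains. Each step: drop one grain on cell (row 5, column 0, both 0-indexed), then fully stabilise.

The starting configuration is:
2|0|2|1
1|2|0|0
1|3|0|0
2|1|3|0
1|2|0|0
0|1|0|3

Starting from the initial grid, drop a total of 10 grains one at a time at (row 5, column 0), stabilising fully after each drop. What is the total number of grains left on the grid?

31

k=0  2|0|2|1
1|2|0|0
1|3|0|0
2|1|3|0
1|2|0|0
0|1|0|3
k=1  2|0|2|1
1|2|0|0
1|3|0|0
2|1|3|0
1|2|0|0
1|1|0|3
k=2  2|0|2|1
1|2|0|0
1|3|0|0
2|1|3|0
1|2|0|0
2|1|0|3
k=3  2|0|2|1
1|2|0|0
1|3|0|0
2|1|3|0
1|2|0|0
3|1|0|3
k=4  2|0|2|1
1|2|0|0
1|3|0|0
2|1|3|0
2|2|0|0
0|2|0|3
k=5  2|0|2|1
1|2|0|0
1|3|0|0
2|1|3|0
2|2|0|0
1|2|0|3
k=6  2|0|2|1
1|2|0|0
1|3|0|0
2|1|3|0
2|2|0|0
2|2|0|3
k=7  2|0|2|1
1|2|0|0
1|3|0|0
2|1|3|0
2|2|0|0
3|2|0|3
k=8  2|0|2|1
1|2|0|0
1|3|0|0
2|1|3|0
3|2|0|0
0|3|0|3
k=9  2|0|2|1
1|2|0|0
1|3|0|0
2|1|3|0
3|2|0|0
1|3|0|3
k=10  2|0|2|1
1|2|0|0
1|3|0|0
2|1|3|0
3|2|0|0
2|3|0|3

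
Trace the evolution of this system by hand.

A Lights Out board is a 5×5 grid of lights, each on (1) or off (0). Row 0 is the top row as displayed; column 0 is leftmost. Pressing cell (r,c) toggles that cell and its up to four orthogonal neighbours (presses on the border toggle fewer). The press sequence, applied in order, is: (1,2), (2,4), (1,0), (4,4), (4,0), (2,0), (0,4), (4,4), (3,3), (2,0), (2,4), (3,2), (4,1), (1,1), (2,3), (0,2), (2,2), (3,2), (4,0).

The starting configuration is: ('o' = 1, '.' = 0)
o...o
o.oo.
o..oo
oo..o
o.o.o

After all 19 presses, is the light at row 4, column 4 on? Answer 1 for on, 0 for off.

step 0: o...o
o.oo.
o..oo
oo..o
o.o.o
step 1: o.o.o
oo...
o.ooo
oo..o
o.o.o
step 2: o.o.o
oo..o
o.o..
oo...
o.o.o
step 3: ..o.o
....o
..o..
oo...
o.o.o
step 4: ..o.o
....o
..o..
oo..o
o.oo.
step 5: ..o.o
....o
..o..
.o..o
.ooo.
step 6: ..o.o
o...o
ooo..
oo..o
.ooo.
step 7: ..oo.
o....
ooo..
oo..o
.ooo.
step 8: ..oo.
o....
ooo..
oo...
.oo.o
step 9: ..oo.
o....
oooo.
ooooo
.oooo
step 10: ..oo.
.....
..oo.
.oooo
.oooo
step 11: ..oo.
....o
..o.o
.ooo.
.oooo
step 12: ..oo.
....o
....o
.....
.o.oo
step 13: ..oo.
....o
....o
.o...
o.ooo
step 14: .ooo.
ooo.o
.o..o
.o...
o.ooo
step 15: .ooo.
ooooo
.ooo.
.o.o.
o.ooo
step 16: .....
oo.oo
.ooo.
.o.o.
o.ooo
step 17: .....
ooooo
.....
.ooo.
o.ooo
step 18: .....
ooooo
..o..
.....
o..oo
step 19: .....
ooooo
..o..
o....
.o.oo

1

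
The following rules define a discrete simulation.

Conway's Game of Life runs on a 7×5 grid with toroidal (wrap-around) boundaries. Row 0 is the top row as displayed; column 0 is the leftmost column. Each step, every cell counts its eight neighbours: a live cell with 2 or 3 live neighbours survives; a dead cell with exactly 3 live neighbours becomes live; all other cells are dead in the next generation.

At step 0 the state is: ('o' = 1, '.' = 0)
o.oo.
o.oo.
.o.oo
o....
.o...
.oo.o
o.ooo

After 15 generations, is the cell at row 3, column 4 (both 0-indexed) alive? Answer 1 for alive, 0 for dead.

1

k=0  o.oo.
o.oo.
.o.oo
o....
.o...
.oo.o
o.ooo
k=1  o....
o....
.o.o.
ooo.o
.oo..
....o
.....
k=2  .....
oo..o
...o.
....o
..o.o
.....
.....
k=3  o....
o...o
...o.
....o
...o.
.....
.....
k=4  o...o
o...o
o..o.
...oo
.....
.....
.....
k=5  o...o
.o.o.
o..o.
...oo
.....
.....
.....
k=6  o...o
.ooo.
o..o.
...oo
.....
.....
.....
k=7  ooooo
.ooo.
oo...
...oo
.....
.....
.....
k=8  o...o
.....
oo...
o...o
.....
.....
ooooo
k=9  ..o..
.o..o
oo..o
oo..o
.....
ooooo
.ooo.
k=10  o....
.oooo
..oo.
.o..o
.....
o...o
.....
k=11  ooooo
oo..o
.....
..oo.
....o
.....
o...o
k=12  ..o..
.....
ooooo
...o.
...o.
o...o
..o..
k=13  .....
o...o
ooooo
oo...
...o.
...oo
.o.o.
k=14  o...o
..o..
..oo.
.....
o.oo.
...oo
..ooo
k=15  ooo.o
.oo.o
..oo.
.o..o
..oo.
oo...
..o..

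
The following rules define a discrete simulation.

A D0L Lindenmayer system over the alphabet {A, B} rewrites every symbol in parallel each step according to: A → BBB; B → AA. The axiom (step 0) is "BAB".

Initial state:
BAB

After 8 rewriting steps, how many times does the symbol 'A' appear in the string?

t=0: BAB
t=1: AABBBAA
t=2: BBBBBBAAAAAABBBBBB
t=3: AAAAAAAAAAAABBBBBBBBBBBBBBBBBBAAAAAAAAAAAA
t=4: BBBBBBBBBBBBBBBBBBBBBBBBBBBBBBBBBBBBAAAAAAAAAAAAAAAAAAAAAAAAAAAAAAAAAAAABBBBBBBBBBBBBBBBBBBBBBBBBBBBBBBBBBBB
t=5: AAAAAAAAAAAAAAAAAAAAAAAAAAAAAAAAAAAAAAAAAAAAAAAAAAAAAAAAAA…AAAAAAAAAAAAAAAAAAAAAAAAAAAAAAAAAAAAAAAAAAAAAAAAAAAAAAAAAA  (len 252)
t=6: BBBBBBBBBBBBBBBBBBBBBBBBBBBBBBBBBBBBBBBBBBBBBBBBBBBBBBBBBB…BBBBBBBBBBBBBBBBBBBBBBBBBBBBBBBBBBBBBBBBBBBBBBBBBBBBBBBBBB  (len 648)
t=7: AAAAAAAAAAAAAAAAAAAAAAAAAAAAAAAAAAAAAAAAAAAAAAAAAAAAAAAAAA…AAAAAAAAAAAAAAAAAAAAAAAAAAAAAAAAAAAAAAAAAAAAAAAAAAAAAAAAAA  (len 1512)
t=8: BBBBBBBBBBBBBBBBBBBBBBBBBBBBBBBBBBBBBBBBBBBBBBBBBBBBBBBBBB…BBBBBBBBBBBBBBBBBBBBBBBBBBBBBBBBBBBBBBBBBBBBBBBBBBBBBBBBBB  (len 3888)

1296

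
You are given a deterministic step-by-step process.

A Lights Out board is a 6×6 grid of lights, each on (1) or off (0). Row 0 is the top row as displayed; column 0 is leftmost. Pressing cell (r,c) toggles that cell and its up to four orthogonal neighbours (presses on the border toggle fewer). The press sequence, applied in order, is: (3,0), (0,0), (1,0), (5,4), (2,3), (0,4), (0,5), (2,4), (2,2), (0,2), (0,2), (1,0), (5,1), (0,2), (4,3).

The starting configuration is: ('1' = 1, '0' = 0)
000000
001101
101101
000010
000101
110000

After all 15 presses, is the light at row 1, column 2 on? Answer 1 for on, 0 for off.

0) 000000
001101
101101
000010
000101
110000
1) 000000
001101
001101
110010
100101
110000
2) 110000
101101
001101
110010
100101
110000
3) 010000
011101
101101
110010
100101
110000
4) 010000
011101
101101
110010
100111
110111
5) 010000
011001
100011
110110
100111
110111
6) 010111
011011
100011
110110
100111
110111
7) 010100
011010
100011
110110
100111
110111
8) 010100
011000
100100
110100
100111
110111
9) 010100
010000
111000
111100
100111
110111
10) 001000
011000
111000
111100
100111
110111
11) 010100
010000
111000
111100
100111
110111
12) 110100
100000
011000
111100
100111
110111
13) 110100
100000
011000
111100
110111
001111
14) 101000
101000
011000
111100
110111
001111
15) 101000
101000
011000
111000
111001
001011

1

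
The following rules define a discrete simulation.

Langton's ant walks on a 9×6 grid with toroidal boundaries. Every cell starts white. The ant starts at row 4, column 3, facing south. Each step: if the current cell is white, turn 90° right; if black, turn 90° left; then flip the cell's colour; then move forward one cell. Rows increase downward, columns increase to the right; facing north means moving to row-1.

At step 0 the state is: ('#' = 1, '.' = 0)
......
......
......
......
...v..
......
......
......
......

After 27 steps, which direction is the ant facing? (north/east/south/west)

step 0: ......
......
......
......
...v..
......
......
......
......
step 1: ......
......
......
......
..<#..
......
......
......
......
step 2: ......
......
......
..^...
..##..
......
......
......
......
step 3: ......
......
......
..#>..
..##..
......
......
......
......
step 4: ......
......
......
..##..
..#v..
......
......
......
......
step 5: ......
......
......
..##..
..#.>.
......
......
......
......
step 6: ......
......
......
..##..
..#.#.
....v.
......
......
......
step 7: ......
......
......
..##..
..#.#.
...<#.
......
......
......
step 8: ......
......
......
..##..
..#^#.
...##.
......
......
......
step 9: ......
......
......
..##..
..##>.
...##.
......
......
......
step 10: ......
......
......
..##^.
..##..
...##.
......
......
......
step 11: ......
......
......
..###>
..##..
...##.
......
......
......
step 12: ......
......
......
..####
..##.v
...##.
......
......
......
step 13: ......
......
......
..####
..##<#
...##.
......
......
......
step 14: ......
......
......
..##^#
..####
...##.
......
......
......
step 15: ......
......
......
..#<.#
..####
...##.
......
......
......
step 16: ......
......
......
..#..#
..#v##
...##.
......
......
......
step 17: ......
......
......
..#..#
..#.>#
...##.
......
......
......
step 18: ......
......
......
..#.^#
..#..#
...##.
......
......
......
step 19: ......
......
......
..#.#>
..#..#
...##.
......
......
......
step 20: ......
......
.....^
..#.#.
..#..#
...##.
......
......
......
step 21: ......
......
>....#
..#.#.
..#..#
...##.
......
......
......
step 22: ......
......
#....#
v.#.#.
..#..#
...##.
......
......
......
step 23: ......
......
#....#
#.#.#<
..#..#
...##.
......
......
......
step 24: ......
......
#....^
#.#.##
..#..#
...##.
......
......
......
step 25: ......
......
#...<.
#.#.##
..#..#
...##.
......
......
......
step 26: ......
....^.
#...#.
#.#.##
..#..#
...##.
......
......
......
step 27: ......
....#>
#...#.
#.#.##
..#..#
...##.
......
......
......

east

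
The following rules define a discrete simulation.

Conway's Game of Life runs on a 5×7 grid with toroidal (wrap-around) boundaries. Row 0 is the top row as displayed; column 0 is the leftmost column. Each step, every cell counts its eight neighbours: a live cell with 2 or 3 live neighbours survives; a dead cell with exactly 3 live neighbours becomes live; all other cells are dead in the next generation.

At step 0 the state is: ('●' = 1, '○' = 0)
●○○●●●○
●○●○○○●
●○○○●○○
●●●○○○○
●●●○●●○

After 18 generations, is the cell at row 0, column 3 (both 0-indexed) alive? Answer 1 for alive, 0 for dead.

step 0: ●○○●●●○
●○●○○○●
●○○○●○○
●●●○○○○
●●●○●●○
step 1: ○○○○○○○
●○○○○○○
○○●●○○○
○○●○●●○
○○○○○●○
step 2: ○○○○○○○
○○○○○○○
○●●●●○○
○○●○●●○
○○○○●●○
step 3: ○○○○○○○
○○●●○○○
○●●○●●○
○●●○○○○
○○○●●●○
step 4: ○○●○○○○
○●●●●○○
○○○○●○○
○●○○○○○
○○●●●○○
step 5: ○○○○○○○
○●●○●○○
○●○○●○○
○○●○●○○
○●●●○○○
step 6: ○○○○○○○
○●●●○○○
○●○○●●○
○○○○●○○
○●●●○○○
step 7: ○○○○○○○
○●●●●○○
○●○○●●○
○●○○●●○
○○●●○○○
step 8: ○●○○●○○
○●●●●●○
●●○○○○○
○●○○○●○
○○●●●○○
step 9: ○●○○○○○
○○○●●●○
●○○●○●●
●●○●●○○
○●●●●●○
step 10: ○●○○○○○
●○●●○●○
●●○○○○○
○○○○○○○
○○○○○●○
step 11: ○●●○●○●
●○●○○○●
●●●○○○●
○○○○○○○
○○○○○○○
step 12: ○●●●○●●
○○○○○○○
○○●○○○●
●●○○○○○
○○○○○○○
step 13: ○○●○○○○
●●○●○●●
●●○○○○○
●●○○○○○
○○○○○○●
step 14: ○●●○○●○
○○○○○○●
○○○○○○○
○●○○○○●
●●○○○○○
step 15: ○●●○○○●
○○○○○○○
●○○○○○○
○●○○○○○
○○○○○○●
step 16: ●○○○○○○
●●○○○○○
○○○○○○○
●○○○○○○
○●●○○○○
step 17: ●○●○○○○
●●○○○○○
●●○○○○○
○●○○○○○
●●○○○○○
step 18: ○○●○○○●
○○●○○○●
○○●○○○○
○○●○○○○
●○●○○○○

0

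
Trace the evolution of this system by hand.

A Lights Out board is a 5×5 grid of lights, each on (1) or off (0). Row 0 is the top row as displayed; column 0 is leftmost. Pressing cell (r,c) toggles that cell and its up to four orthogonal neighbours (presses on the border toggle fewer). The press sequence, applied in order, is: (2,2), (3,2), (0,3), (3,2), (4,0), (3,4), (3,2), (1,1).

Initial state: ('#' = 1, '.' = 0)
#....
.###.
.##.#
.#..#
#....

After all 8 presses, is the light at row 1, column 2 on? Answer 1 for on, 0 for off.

1

step 0: #....
.###.
.##.#
.#..#
#....
step 1: #....
.#.#.
...##
.##.#
#....
step 2: #....
.#.#.
..###
...##
#.#..
step 3: #.###
.#...
..###
...##
#.#..
step 4: #.###
.#...
...##
.##.#
#....
step 5: #.###
.#...
...##
###.#
.#...
step 6: #.###
.#...
...#.
####.
.#..#
step 7: #.###
.#...
..##.
#....
.##.#
step 8: #####
#.#..
.###.
#....
.##.#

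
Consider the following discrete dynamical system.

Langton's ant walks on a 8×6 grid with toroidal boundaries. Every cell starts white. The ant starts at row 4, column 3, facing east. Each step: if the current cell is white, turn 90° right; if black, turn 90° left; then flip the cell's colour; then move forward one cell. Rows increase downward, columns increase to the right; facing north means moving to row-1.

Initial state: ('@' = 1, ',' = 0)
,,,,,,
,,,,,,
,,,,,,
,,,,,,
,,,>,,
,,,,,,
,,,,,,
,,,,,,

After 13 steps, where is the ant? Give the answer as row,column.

3,3

t=0: ,,,,,,
,,,,,,
,,,,,,
,,,,,,
,,,>,,
,,,,,,
,,,,,,
,,,,,,
t=1: ,,,,,,
,,,,,,
,,,,,,
,,,,,,
,,,@,,
,,,v,,
,,,,,,
,,,,,,
t=2: ,,,,,,
,,,,,,
,,,,,,
,,,,,,
,,,@,,
,,<@,,
,,,,,,
,,,,,,
t=3: ,,,,,,
,,,,,,
,,,,,,
,,,,,,
,,^@,,
,,@@,,
,,,,,,
,,,,,,
t=4: ,,,,,,
,,,,,,
,,,,,,
,,,,,,
,,@>,,
,,@@,,
,,,,,,
,,,,,,
t=5: ,,,,,,
,,,,,,
,,,,,,
,,,^,,
,,@,,,
,,@@,,
,,,,,,
,,,,,,
t=6: ,,,,,,
,,,,,,
,,,,,,
,,,@>,
,,@,,,
,,@@,,
,,,,,,
,,,,,,
t=7: ,,,,,,
,,,,,,
,,,,,,
,,,@@,
,,@,v,
,,@@,,
,,,,,,
,,,,,,
t=8: ,,,,,,
,,,,,,
,,,,,,
,,,@@,
,,@<@,
,,@@,,
,,,,,,
,,,,,,
t=9: ,,,,,,
,,,,,,
,,,,,,
,,,^@,
,,@@@,
,,@@,,
,,,,,,
,,,,,,
t=10: ,,,,,,
,,,,,,
,,,,,,
,,<,@,
,,@@@,
,,@@,,
,,,,,,
,,,,,,
t=11: ,,,,,,
,,,,,,
,,^,,,
,,@,@,
,,@@@,
,,@@,,
,,,,,,
,,,,,,
t=12: ,,,,,,
,,,,,,
,,@>,,
,,@,@,
,,@@@,
,,@@,,
,,,,,,
,,,,,,
t=13: ,,,,,,
,,,,,,
,,@@,,
,,@v@,
,,@@@,
,,@@,,
,,,,,,
,,,,,,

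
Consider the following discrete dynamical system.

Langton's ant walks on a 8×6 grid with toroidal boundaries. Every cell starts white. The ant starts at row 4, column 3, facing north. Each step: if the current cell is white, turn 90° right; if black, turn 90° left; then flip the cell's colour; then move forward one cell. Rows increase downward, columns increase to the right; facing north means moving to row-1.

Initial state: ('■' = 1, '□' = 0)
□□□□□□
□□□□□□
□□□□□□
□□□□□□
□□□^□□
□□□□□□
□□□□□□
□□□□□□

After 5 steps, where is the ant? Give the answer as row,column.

4,2

0) □□□□□□
□□□□□□
□□□□□□
□□□□□□
□□□^□□
□□□□□□
□□□□□□
□□□□□□
1) □□□□□□
□□□□□□
□□□□□□
□□□□□□
□□□■>□
□□□□□□
□□□□□□
□□□□□□
2) □□□□□□
□□□□□□
□□□□□□
□□□□□□
□□□■■□
□□□□v□
□□□□□□
□□□□□□
3) □□□□□□
□□□□□□
□□□□□□
□□□□□□
□□□■■□
□□□<■□
□□□□□□
□□□□□□
4) □□□□□□
□□□□□□
□□□□□□
□□□□□□
□□□^■□
□□□■■□
□□□□□□
□□□□□□
5) □□□□□□
□□□□□□
□□□□□□
□□□□□□
□□<□■□
□□□■■□
□□□□□□
□□□□□□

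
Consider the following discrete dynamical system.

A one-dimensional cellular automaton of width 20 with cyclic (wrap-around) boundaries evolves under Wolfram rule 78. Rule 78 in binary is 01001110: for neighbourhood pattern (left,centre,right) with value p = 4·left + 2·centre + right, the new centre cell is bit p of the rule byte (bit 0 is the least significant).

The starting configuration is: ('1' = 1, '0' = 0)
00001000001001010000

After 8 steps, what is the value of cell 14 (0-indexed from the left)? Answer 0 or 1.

gen 0: 00001000001001010000
gen 1: 00011000011011010000
gen 2: 00111000111011010000
gen 3: 01101001101011010000
gen 4: 11101011101011010000
gen 5: 10101010101011010001
gen 6: 10101010101011010011
gen 7: 10101010101011010110
gen 8: 10101010101011010110

0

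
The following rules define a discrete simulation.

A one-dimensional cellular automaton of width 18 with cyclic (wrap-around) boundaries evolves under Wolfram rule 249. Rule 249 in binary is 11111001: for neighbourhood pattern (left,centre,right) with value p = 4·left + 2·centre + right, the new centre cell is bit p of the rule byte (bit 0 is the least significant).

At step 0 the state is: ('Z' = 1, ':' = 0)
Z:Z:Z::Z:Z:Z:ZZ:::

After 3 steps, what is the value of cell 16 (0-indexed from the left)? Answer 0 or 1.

1

step 0: Z:Z:Z::Z:Z:Z:ZZ:::
step 1: :Z:Z:Z::Z:Z:ZZZZZ:
step 2: ::Z:Z:Z::Z:ZZZZZZZ
step 3: Z::Z:Z:Z::ZZZZZZZZ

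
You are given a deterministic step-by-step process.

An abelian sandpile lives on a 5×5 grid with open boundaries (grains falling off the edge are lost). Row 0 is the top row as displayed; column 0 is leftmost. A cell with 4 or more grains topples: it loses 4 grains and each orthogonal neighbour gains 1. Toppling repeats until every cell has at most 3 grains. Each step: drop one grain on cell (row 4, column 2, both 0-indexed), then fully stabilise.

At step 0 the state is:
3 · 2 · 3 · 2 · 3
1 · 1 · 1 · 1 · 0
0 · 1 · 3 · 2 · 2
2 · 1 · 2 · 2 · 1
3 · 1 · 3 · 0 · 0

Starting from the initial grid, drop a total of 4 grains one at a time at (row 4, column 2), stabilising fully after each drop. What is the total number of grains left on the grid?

43

gen 0: 3 · 2 · 3 · 2 · 3
1 · 1 · 1 · 1 · 0
0 · 1 · 3 · 2 · 2
2 · 1 · 2 · 2 · 1
3 · 1 · 3 · 0 · 0
gen 1: 3 · 2 · 3 · 2 · 3
1 · 1 · 1 · 1 · 0
0 · 1 · 3 · 2 · 2
2 · 1 · 3 · 2 · 1
3 · 2 · 0 · 1 · 0
gen 2: 3 · 2 · 3 · 2 · 3
1 · 1 · 1 · 1 · 0
0 · 1 · 3 · 2 · 2
2 · 1 · 3 · 2 · 1
3 · 2 · 1 · 1 · 0
gen 3: 3 · 2 · 3 · 2 · 3
1 · 1 · 1 · 1 · 0
0 · 1 · 3 · 2 · 2
2 · 1 · 3 · 2 · 1
3 · 2 · 2 · 1 · 0
gen 4: 3 · 2 · 3 · 2 · 3
1 · 1 · 1 · 1 · 0
0 · 1 · 3 · 2 · 2
2 · 1 · 3 · 2 · 1
3 · 2 · 3 · 1 · 0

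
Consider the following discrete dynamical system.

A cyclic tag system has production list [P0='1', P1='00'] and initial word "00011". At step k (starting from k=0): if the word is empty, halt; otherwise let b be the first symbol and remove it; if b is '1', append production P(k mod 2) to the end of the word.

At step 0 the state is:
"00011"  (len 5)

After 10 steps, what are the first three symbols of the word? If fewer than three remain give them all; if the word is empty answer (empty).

t=0: "00011"  (len 5)
t=1: "0011"  (len 4)
t=2: "011"  (len 3)
t=3: "11"  (len 2)
t=4: "100"  (len 3)
t=5: "001"  (len 3)
t=6: "01"  (len 2)
t=7: "1"  (len 1)
t=8: "00"  (len 2)
t=9: "0"  (len 1)
t=10: (halted — word empty)

(empty)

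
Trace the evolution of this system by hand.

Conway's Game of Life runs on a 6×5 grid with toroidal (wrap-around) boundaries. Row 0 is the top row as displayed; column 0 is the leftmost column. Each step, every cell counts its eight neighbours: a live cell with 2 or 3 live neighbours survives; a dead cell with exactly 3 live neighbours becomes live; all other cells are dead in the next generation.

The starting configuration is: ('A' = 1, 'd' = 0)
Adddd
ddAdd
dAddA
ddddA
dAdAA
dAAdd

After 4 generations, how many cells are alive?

[0] Adddd
ddAdd
dAddA
ddddA
dAdAA
dAAdd
[1] ddAdd
AAddd
AddAd
ddAdA
dAdAA
dAAAA
[2] ddddA
AAAdA
AdAAd
dAAdd
dAddd
dAddA
[3] ddAdA
ddAdd
ddddd
AddAd
dAddd
ddddd
[4] dddAd
dddAd
ddddd
ddddd
ddddd
ddddd

2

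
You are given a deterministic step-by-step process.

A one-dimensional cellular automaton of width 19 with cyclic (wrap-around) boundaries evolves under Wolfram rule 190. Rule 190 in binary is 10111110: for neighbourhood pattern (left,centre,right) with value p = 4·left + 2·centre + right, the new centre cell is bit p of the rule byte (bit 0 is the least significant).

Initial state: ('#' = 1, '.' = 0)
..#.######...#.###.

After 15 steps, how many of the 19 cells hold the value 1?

t=0: ..#.######...#.###.
t=1: .########.#.#####.#
t=2: ########.#######.##
t=3: #######.#######.###
t=4: ######.#######.####
t=5: #####.#######.#####
t=6: ####.#######.######
t=7: ###.#######.#######
t=8: ##.#######.########
t=9: #.#######.#########
t=10: .#######.##########
t=11: #######.##########.
t=12: ######.##########.#
t=13: #####.##########.##
t=14: ####.##########.###
t=15: ###.##########.####

17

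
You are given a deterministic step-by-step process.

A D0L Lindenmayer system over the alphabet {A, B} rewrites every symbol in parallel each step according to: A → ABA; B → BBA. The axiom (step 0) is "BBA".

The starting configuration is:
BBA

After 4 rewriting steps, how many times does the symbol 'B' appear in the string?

122

gen 0: BBA
gen 1: BBABBAABA
gen 2: BBABBAABABBABBAABAABABBAABA
gen 3: BBABBAABABBABBAABAABABBAABABBABBAABABBABBAABAABABBAABAABABBAABABBABBAABAABABBAABA
gen 4: BBABBAABABBABBAABAABABBAABABBABBAABABBABBAABAABABBAABAABAB…AABABBABBAABABBABBAABAABABBAABAABABBAABABBABBAABAABABBAABA  (len 243)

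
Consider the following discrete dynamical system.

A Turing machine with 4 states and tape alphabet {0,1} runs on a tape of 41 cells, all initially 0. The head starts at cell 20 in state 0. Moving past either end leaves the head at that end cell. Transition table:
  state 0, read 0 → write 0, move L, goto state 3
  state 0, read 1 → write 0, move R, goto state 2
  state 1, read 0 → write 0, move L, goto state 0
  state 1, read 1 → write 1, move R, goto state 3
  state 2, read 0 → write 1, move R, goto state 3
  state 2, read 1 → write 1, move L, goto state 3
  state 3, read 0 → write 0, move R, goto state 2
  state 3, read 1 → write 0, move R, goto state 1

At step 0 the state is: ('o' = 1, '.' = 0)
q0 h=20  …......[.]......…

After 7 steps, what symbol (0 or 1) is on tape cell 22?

t=0: q0 h=20  …......[.]......…
t=1: q3 h=19  …......[.]......…
t=2: q2 h=20  …......[.]......…
t=3: q3 h=21  ….....o[.]......…
t=4: q2 h=22  …....o.[.]......…
t=5: q3 h=23  …...o.o[.]......…
t=6: q2 h=24  …..o.o.[.]......…
t=7: q3 h=25  ….o.o.o[.]......…

1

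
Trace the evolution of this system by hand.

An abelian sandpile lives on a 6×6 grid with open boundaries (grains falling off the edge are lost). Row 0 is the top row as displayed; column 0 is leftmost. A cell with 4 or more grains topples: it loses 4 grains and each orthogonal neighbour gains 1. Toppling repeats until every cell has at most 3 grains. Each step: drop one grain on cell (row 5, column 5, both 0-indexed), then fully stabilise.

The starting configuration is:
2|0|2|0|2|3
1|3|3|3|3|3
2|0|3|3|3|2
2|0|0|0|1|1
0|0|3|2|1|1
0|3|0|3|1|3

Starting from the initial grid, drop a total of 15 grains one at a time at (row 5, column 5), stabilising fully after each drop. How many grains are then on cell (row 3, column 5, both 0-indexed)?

2

t=0: 2|0|2|0|2|3
1|3|3|3|3|3
2|0|3|3|3|2
2|0|0|0|1|1
0|0|3|2|1|1
0|3|0|3|1|3
t=1: 2|0|2|0|2|3
1|3|3|3|3|3
2|0|3|3|3|2
2|0|0|0|1|1
0|0|3|2|1|2
0|3|0|3|2|0
t=2: 2|0|2|0|2|3
1|3|3|3|3|3
2|0|3|3|3|2
2|0|0|0|1|1
0|0|3|2|1|2
0|3|0|3|2|1
t=3: 2|0|2|0|2|3
1|3|3|3|3|3
2|0|3|3|3|2
2|0|0|0|1|1
0|0|3|2|1|2
0|3|0|3|2|2
t=4: 2|0|2|0|2|3
1|3|3|3|3|3
2|0|3|3|3|2
2|0|0|0|1|1
0|0|3|2|1|2
0|3|0|3|2|3
t=5: 2|0|2|0|2|3
1|3|3|3|3|3
2|0|3|3|3|2
2|0|0|0|1|1
0|0|3|2|1|3
0|3|0|3|3|0
t=6: 2|0|2|0|2|3
1|3|3|3|3|3
2|0|3|3|3|2
2|0|0|0|1|1
0|0|3|2|1|3
0|3|0|3|3|1
t=7: 2|0|2|0|2|3
1|3|3|3|3|3
2|0|3|3|3|2
2|0|0|0|1|1
0|0|3|2|1|3
0|3|0|3|3|2
t=8: 2|0|2|0|2|3
1|3|3|3|3|3
2|0|3|3|3|2
2|0|0|0|1|1
0|0|3|2|1|3
0|3|0|3|3|3
t=9: 2|0|2|0|2|3
1|3|3|3|3|3
2|0|3|3|3|2
2|0|0|0|1|2
0|0|3|3|3|0
0|3|1|0|1|2
t=10: 2|0|2|0|2|3
1|3|3|3|3|3
2|0|3|3|3|2
2|0|0|0|1|2
0|0|3|3|3|0
0|3|1|0|1|3
t=11: 2|0|2|0|2|3
1|3|3|3|3|3
2|0|3|3|3|2
2|0|0|0|1|2
0|0|3|3|3|1
0|3|1|0|2|0
t=12: 2|0|2|0|2|3
1|3|3|3|3|3
2|0|3|3|3|2
2|0|0|0|1|2
0|0|3|3|3|1
0|3|1|0|2|1
t=13: 2|0|2|0|2|3
1|3|3|3|3|3
2|0|3|3|3|2
2|0|0|0|1|2
0|0|3|3|3|1
0|3|1|0|2|2
t=14: 2|0|2|0|2|3
1|3|3|3|3|3
2|0|3|3|3|2
2|0|0|0|1|2
0|0|3|3|3|1
0|3|1|0|2|3
t=15: 2|0|2|0|2|3
1|3|3|3|3|3
2|0|3|3|3|2
2|0|0|0|1|2
0|0|3|3|3|2
0|3|1|0|3|0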